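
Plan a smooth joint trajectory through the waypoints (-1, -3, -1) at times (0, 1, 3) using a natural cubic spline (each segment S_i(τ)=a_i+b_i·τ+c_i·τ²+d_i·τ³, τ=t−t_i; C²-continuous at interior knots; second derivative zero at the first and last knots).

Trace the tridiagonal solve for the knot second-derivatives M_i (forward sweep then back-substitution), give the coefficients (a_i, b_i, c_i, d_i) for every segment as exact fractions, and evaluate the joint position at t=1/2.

Δ: Δ0=-2, Δ1=1
row 1: diag=6, rhs=18; c'=1/3, d'=3
back: M1=3
M: M0=0, M1=3, M2=0
seg 0: a=-1, c=M0/2=0, d=(M1−M0)/(6·1)=1/2, b=Δ0−h0·(2M0+M1)/6=-5/2
seg 1: a=-3, c=M1/2=3/2, d=(M2−M1)/(6·2)=-1/4, b=Δ1−h1·(2M1+M2)/6=-1
t_q=1/2 → seg 0, τ=1/2; S=-1+-5/2·τ+0·τ²+1/2·τ³=-35/16

  seg 0: a=-1 b=-5/2 c=0 d=1/2
  seg 1: a=-3 b=-1 c=3/2 d=-1/4
S(1/2) = -35/16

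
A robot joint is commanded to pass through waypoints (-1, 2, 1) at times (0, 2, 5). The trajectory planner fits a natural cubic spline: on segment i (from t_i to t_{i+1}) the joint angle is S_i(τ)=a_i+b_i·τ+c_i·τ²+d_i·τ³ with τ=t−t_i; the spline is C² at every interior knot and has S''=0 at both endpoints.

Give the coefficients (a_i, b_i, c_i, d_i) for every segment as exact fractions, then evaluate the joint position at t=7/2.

  seg 0: a=-1 b=28/15 c=0 d=-11/120
  seg 1: a=2 b=23/30 c=-11/20 d=11/180
S(7/2) = 339/160

Δ: Δ0=3/2, Δ1=-1/3
row 1: diag=10, rhs=-11; c'=3/10, d'=-11/10
back: M1=-11/10
M: M0=0, M1=-11/10, M2=0
seg 0: a=-1, c=M0/2=0, d=(M1−M0)/(6·2)=-11/120, b=Δ0−h0·(2M0+M1)/6=28/15
seg 1: a=2, c=M1/2=-11/20, d=(M2−M1)/(6·3)=11/180, b=Δ1−h1·(2M1+M2)/6=23/30
t_q=7/2 → seg 1, τ=3/2; S=2+23/30·τ+-11/20·τ²+11/180·τ³=339/160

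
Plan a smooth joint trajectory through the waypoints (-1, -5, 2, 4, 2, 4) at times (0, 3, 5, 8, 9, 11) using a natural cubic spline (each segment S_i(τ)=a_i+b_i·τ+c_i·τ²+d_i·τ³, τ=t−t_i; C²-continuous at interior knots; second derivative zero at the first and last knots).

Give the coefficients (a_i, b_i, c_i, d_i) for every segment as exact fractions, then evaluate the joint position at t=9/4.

  seg 0: a=-1 b=-11785/3972 c=0 d=721/3972
  seg 1: a=-5 b=3841/1986 c=2163/1324 d=-3379/7944
  seg 2: a=2 b=3341/993 c=-304/331 d=19/2979
  seg 3: a=4 b=-1960/993 c=-285/331 d=829/993
  seg 4: a=2 b=-1183/993 c=544/331 d=-272/993
S(9/4) = -475213/84736

Δ: Δ0=-4/3, Δ1=7/2, Δ2=2/3, Δ3=-2, Δ4=1
row 1: diag=10, rhs=29; c'=1/5, d'=29/10
row 2: denom=10−2·1/5=48/5; d'=(-17−2·29/10)/(48/5)=-19/8
row 3: denom=8−3·5/16=113/16; d'=(-16−3·-19/8)/(113/16)=-142/113
row 4: denom=6−1·16/113=662/113; d'=(18−1·-142/113)/(662/113)=1088/331
back: M4=1088/331
back: M3=-142/113−16/113·1088/331=-570/331
back: M2=-19/8−5/16·-570/331=-608/331
back: M1=29/10−1/5·-608/331=2163/662
M: M0=0, M1=2163/662, M2=-608/331, M3=-570/331, M4=1088/331, M5=0
seg 0: a=-1, c=M0/2=0, d=(M1−M0)/(6·3)=721/3972, b=Δ0−h0·(2M0+M1)/6=-11785/3972
seg 1: a=-5, c=M1/2=2163/1324, d=(M2−M1)/(6·2)=-3379/7944, b=Δ1−h1·(2M1+M2)/6=3841/1986
seg 2: a=2, c=M2/2=-304/331, d=(M3−M2)/(6·3)=19/2979, b=Δ2−h2·(2M2+M3)/6=3341/993
seg 3: a=4, c=M3/2=-285/331, d=(M4−M3)/(6·1)=829/993, b=Δ3−h3·(2M3+M4)/6=-1960/993
seg 4: a=2, c=M4/2=544/331, d=(M5−M4)/(6·2)=-272/993, b=Δ4−h4·(2M4+M5)/6=-1183/993
t_q=9/4 → seg 0, τ=9/4; S=-1+-11785/3972·τ+0·τ²+721/3972·τ³=-475213/84736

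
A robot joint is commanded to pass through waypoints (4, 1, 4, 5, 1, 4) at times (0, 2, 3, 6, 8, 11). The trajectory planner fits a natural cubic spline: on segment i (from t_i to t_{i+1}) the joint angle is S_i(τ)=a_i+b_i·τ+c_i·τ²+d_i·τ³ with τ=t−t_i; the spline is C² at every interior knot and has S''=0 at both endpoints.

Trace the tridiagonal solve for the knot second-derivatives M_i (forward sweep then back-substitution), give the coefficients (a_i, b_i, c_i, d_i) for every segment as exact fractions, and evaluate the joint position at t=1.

Δ: Δ0=-3/2, Δ1=3, Δ2=1/3, Δ3=-2, Δ4=1
row 1: diag=6, rhs=27; c'=1/6, d'=9/2
row 2: denom=8−1·1/6=47/6; d'=(-16−1·9/2)/(47/6)=-123/47
row 3: denom=10−3·18/47=416/47; d'=(-14−3·-123/47)/(416/47)=-289/416
row 4: denom=10−2·47/208=993/104; d'=(18−2·-289/416)/(993/104)=4033/1986
back: M4=4033/1986
back: M3=-289/416−47/208·4033/1986=-2291/1986
back: M2=-123/47−18/47·-2291/1986=-720/331
back: M1=9/2−1/6·-720/331=3219/662
M: M0=0, M1=3219/662, M2=-720/331, M3=-2291/1986, M4=4033/1986, M5=0
seg 0: a=4, c=M0/2=0, d=(M1−M0)/(6·2)=1073/2648, b=Δ0−h0·(2M0+M1)/6=-1033/331
seg 1: a=1, c=M1/2=3219/1324, d=(M2−M1)/(6·1)=-1553/1324, b=Δ1−h1·(2M1+M2)/6=1153/662
seg 2: a=4, c=M2/2=-360/331, d=(M3−M2)/(6·3)=2029/35748, b=Δ2−h2·(2M2+M3)/6=4085/1324
seg 3: a=5, c=M3/2=-2291/3972, d=(M4−M3)/(6·2)=527/1986, b=Δ3−h3·(2M3+M4)/6=-1263/662
seg 4: a=1, c=M4/2=4033/3972, d=(M5−M4)/(6·3)=-4033/35748, b=Δ4−h4·(2M4+M5)/6=-2047/1986
t_q=1 → seg 0, τ=1; S=4+-1033/331·τ+0·τ²+1073/2648·τ³=3401/2648

  seg 0: a=4 b=-1033/331 c=0 d=1073/2648
  seg 1: a=1 b=1153/662 c=3219/1324 d=-1553/1324
  seg 2: a=4 b=4085/1324 c=-360/331 d=2029/35748
  seg 3: a=5 b=-1263/662 c=-2291/3972 d=527/1986
  seg 4: a=1 b=-2047/1986 c=4033/3972 d=-4033/35748
S(1) = 3401/2648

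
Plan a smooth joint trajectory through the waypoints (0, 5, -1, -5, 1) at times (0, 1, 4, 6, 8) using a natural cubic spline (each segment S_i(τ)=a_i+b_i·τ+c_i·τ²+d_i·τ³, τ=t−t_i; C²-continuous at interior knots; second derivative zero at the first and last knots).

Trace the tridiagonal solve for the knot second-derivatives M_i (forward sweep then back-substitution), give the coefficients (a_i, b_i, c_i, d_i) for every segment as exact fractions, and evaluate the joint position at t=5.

  seg 0: a=0 b=1591/268 c=0 d=-251/268
  seg 1: a=5 b=419/134 c=-753/268 d=295/804
  seg 2: a=-1 b=-1025/268 c=33/67 d=225/1072
  seg 3: a=-5 b=89/134 c=939/536 d=-313/1072
S(5) = -4419/1072

Δ: Δ0=5, Δ1=-2, Δ2=-2, Δ3=3
row 1: diag=8, rhs=-42; c'=3/8, d'=-21/4
row 2: denom=10−3·3/8=71/8; d'=(0−3·-21/4)/(71/8)=126/71
row 3: denom=8−2·16/71=536/71; d'=(30−2·126/71)/(536/71)=939/268
back: M3=939/268
back: M2=126/71−16/71·939/268=66/67
back: M1=-21/4−3/8·66/67=-753/134
M: M0=0, M1=-753/134, M2=66/67, M3=939/268, M4=0
seg 0: a=0, c=M0/2=0, d=(M1−M0)/(6·1)=-251/268, b=Δ0−h0·(2M0+M1)/6=1591/268
seg 1: a=5, c=M1/2=-753/268, d=(M2−M1)/(6·3)=295/804, b=Δ1−h1·(2M1+M2)/6=419/134
seg 2: a=-1, c=M2/2=33/67, d=(M3−M2)/(6·2)=225/1072, b=Δ2−h2·(2M2+M3)/6=-1025/268
seg 3: a=-5, c=M3/2=939/536, d=(M4−M3)/(6·2)=-313/1072, b=Δ3−h3·(2M3+M4)/6=89/134
t_q=5 → seg 2, τ=1; S=-1+-1025/268·τ+33/67·τ²+225/1072·τ³=-4419/1072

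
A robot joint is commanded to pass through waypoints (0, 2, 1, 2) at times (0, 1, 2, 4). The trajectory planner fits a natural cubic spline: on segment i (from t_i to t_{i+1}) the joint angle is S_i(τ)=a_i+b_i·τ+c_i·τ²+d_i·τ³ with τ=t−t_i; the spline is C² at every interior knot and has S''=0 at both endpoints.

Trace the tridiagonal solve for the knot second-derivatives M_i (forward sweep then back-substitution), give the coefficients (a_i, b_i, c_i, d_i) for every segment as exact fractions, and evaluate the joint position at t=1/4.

  seg 0: a=0 b=131/46 c=0 d=-39/46
  seg 1: a=2 b=7/23 c=-117/46 d=57/46
  seg 2: a=1 b=-49/46 c=27/23 d=-9/46
S(1/4) = 2057/2944

Δ: Δ0=2, Δ1=-1, Δ2=1/2
row 1: diag=4, rhs=-18; c'=1/4, d'=-9/2
row 2: denom=6−1·1/4=23/4; d'=(9−1·-9/2)/(23/4)=54/23
back: M2=54/23
back: M1=-9/2−1/4·54/23=-117/23
M: M0=0, M1=-117/23, M2=54/23, M3=0
seg 0: a=0, c=M0/2=0, d=(M1−M0)/(6·1)=-39/46, b=Δ0−h0·(2M0+M1)/6=131/46
seg 1: a=2, c=M1/2=-117/46, d=(M2−M1)/(6·1)=57/46, b=Δ1−h1·(2M1+M2)/6=7/23
seg 2: a=1, c=M2/2=27/23, d=(M3−M2)/(6·2)=-9/46, b=Δ2−h2·(2M2+M3)/6=-49/46
t_q=1/4 → seg 0, τ=1/4; S=0+131/46·τ+0·τ²+-39/46·τ³=2057/2944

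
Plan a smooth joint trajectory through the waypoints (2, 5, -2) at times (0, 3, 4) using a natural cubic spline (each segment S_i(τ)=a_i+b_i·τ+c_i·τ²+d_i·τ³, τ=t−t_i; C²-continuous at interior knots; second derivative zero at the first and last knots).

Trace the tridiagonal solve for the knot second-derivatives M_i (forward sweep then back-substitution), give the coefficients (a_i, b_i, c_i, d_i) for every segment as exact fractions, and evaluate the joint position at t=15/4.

Δ: Δ0=1, Δ1=-7
row 1: diag=8, rhs=-48; c'=1/8, d'=-6
back: M1=-6
M: M0=0, M1=-6, M2=0
seg 0: a=2, c=M0/2=0, d=(M1−M0)/(6·3)=-1/3, b=Δ0−h0·(2M0+M1)/6=4
seg 1: a=5, c=M1/2=-3, d=(M2−M1)/(6·1)=1, b=Δ1−h1·(2M1+M2)/6=-5
t_q=15/4 → seg 1, τ=3/4; S=5+-5·τ+-3·τ²+1·τ³=-1/64

  seg 0: a=2 b=4 c=0 d=-1/3
  seg 1: a=5 b=-5 c=-3 d=1
S(15/4) = -1/64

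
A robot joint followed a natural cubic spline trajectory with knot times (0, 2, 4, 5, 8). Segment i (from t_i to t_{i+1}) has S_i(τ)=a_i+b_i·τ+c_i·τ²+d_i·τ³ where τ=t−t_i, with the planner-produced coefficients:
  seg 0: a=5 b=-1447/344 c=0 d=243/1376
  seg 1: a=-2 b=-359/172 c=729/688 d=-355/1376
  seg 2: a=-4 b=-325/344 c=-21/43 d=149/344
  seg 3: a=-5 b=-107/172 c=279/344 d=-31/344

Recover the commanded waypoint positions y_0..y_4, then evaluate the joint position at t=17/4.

y_0 = S_0(0) = a_0 = 5
y_1 = S_1(0) = a_1 = -2
y_2 = S_2(0) = a_2 = -4
y_3 = S_3(0) = a_3 = -5
y_4 = S_3(3) = -2
t_q=17/4 is in segment 2 (τ=1/4); S_2(τ)=-93787/22016

y_0=5 y_1=-2 y_2=-4 y_3=-5 y_4=-2
S(17/4) = -93787/22016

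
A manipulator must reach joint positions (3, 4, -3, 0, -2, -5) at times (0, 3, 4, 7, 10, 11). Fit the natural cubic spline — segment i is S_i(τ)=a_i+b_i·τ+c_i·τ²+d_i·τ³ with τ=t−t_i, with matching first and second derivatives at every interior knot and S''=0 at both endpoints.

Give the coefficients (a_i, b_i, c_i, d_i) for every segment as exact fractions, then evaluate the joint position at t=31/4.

  seg 0: a=3 b=5836/1635 c=0 d=-5291/14715
  seg 1: a=4 b=-10037/1635 c=-5291/1635 d=3883/1635
  seg 2: a=-3 b=-598/109 c=6358/1635 d=-941/1635
  seg 3: a=0 b=1257/545 c=-2111/1635 d=1472/14715
  seg 4: a=-2 b=-1493/545 c=-213/545 d=71/545
S(31/4) = 9119/8720

Δ: Δ0=1/3, Δ1=-7, Δ2=1, Δ3=-2/3, Δ4=-3
row 1: diag=8, rhs=-44; c'=1/8, d'=-11/2
row 2: denom=8−1·1/8=63/8; d'=(48−1·-11/2)/(63/8)=428/63
row 3: denom=12−3·8/21=76/7; d'=(-10−3·428/63)/(76/7)=-319/114
row 4: denom=8−3·21/76=545/76; d'=(-14−3·-319/114)/(545/76)=-426/545
back: M4=-426/545
back: M3=-319/114−21/76·-426/545=-4222/1635
back: M2=428/63−8/21·-4222/1635=12716/1635
back: M1=-11/2−1/8·12716/1635=-10582/1635
M: M0=0, M1=-10582/1635, M2=12716/1635, M3=-4222/1635, M4=-426/545, M5=0
seg 0: a=3, c=M0/2=0, d=(M1−M0)/(6·3)=-5291/14715, b=Δ0−h0·(2M0+M1)/6=5836/1635
seg 1: a=4, c=M1/2=-5291/1635, d=(M2−M1)/(6·1)=3883/1635, b=Δ1−h1·(2M1+M2)/6=-10037/1635
seg 2: a=-3, c=M2/2=6358/1635, d=(M3−M2)/(6·3)=-941/1635, b=Δ2−h2·(2M2+M3)/6=-598/109
seg 3: a=0, c=M3/2=-2111/1635, d=(M4−M3)/(6·3)=1472/14715, b=Δ3−h3·(2M3+M4)/6=1257/545
seg 4: a=-2, c=M4/2=-213/545, d=(M5−M4)/(6·1)=71/545, b=Δ4−h4·(2M4+M5)/6=-1493/545
t_q=31/4 → seg 3, τ=3/4; S=0+1257/545·τ+-2111/1635·τ²+1472/14715·τ³=9119/8720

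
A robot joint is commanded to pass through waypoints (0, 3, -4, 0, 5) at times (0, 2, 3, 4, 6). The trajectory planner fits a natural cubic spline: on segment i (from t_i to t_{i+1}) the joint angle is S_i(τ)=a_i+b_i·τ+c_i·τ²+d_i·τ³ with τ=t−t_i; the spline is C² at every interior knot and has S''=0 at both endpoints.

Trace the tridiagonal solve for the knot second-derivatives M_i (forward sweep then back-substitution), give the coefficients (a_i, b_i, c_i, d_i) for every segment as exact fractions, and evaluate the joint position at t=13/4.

Δ: Δ0=3/2, Δ1=-7, Δ2=4, Δ3=5/2
row 1: diag=6, rhs=-51; c'=1/6, d'=-17/2
row 2: denom=4−1·1/6=23/6; d'=(66−1·-17/2)/(23/6)=447/23
row 3: denom=6−1·6/23=132/23; d'=(-9−1·447/23)/(132/23)=-109/22
back: M3=-109/22
back: M2=447/23−6/23·-109/22=228/11
back: M1=-17/2−1/6·228/11=-263/22
M: M0=0, M1=-263/22, M2=228/11, M3=-109/22, M4=0
seg 0: a=0, c=M0/2=0, d=(M1−M0)/(6·2)=-263/264, b=Δ0−h0·(2M0+M1)/6=181/33
seg 1: a=3, c=M1/2=-263/44, d=(M2−M1)/(6·1)=719/132, b=Δ1−h1·(2M1+M2)/6=-427/66
seg 2: a=-4, c=M2/2=114/11, d=(M3−M2)/(6·1)=-565/132, b=Δ2−h2·(2M2+M3)/6=-25/12
seg 3: a=0, c=M3/2=-109/44, d=(M4−M3)/(6·2)=109/264, b=Δ3−h3·(2M3+M4)/6=383/66
t_q=13/4 → seg 2, τ=1/4; S=-4+-25/12·τ+114/11·τ²+-565/132·τ³=-11095/2816

  seg 0: a=0 b=181/33 c=0 d=-263/264
  seg 1: a=3 b=-427/66 c=-263/44 d=719/132
  seg 2: a=-4 b=-25/12 c=114/11 d=-565/132
  seg 3: a=0 b=383/66 c=-109/44 d=109/264
S(13/4) = -11095/2816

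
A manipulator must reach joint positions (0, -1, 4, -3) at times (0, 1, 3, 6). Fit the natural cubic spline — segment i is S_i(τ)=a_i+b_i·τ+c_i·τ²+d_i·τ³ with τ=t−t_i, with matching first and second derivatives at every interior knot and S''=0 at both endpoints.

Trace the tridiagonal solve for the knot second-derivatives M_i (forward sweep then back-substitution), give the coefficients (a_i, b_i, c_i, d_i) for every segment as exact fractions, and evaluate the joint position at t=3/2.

Δ: Δ0=-1, Δ1=5/2, Δ2=-7/3
row 1: diag=6, rhs=21; c'=1/3, d'=7/2
row 2: denom=10−2·1/3=28/3; d'=(-29−2·7/2)/(28/3)=-27/7
back: M2=-27/7
back: M1=7/2−1/3·-27/7=67/14
M: M0=0, M1=67/14, M2=-27/7, M3=0
seg 0: a=0, c=M0/2=0, d=(M1−M0)/(6·1)=67/84, b=Δ0−h0·(2M0+M1)/6=-151/84
seg 1: a=-1, c=M1/2=67/28, d=(M2−M1)/(6·2)=-121/168, b=Δ1−h1·(2M1+M2)/6=25/42
seg 2: a=4, c=M2/2=-27/14, d=(M3−M2)/(6·3)=3/14, b=Δ2−h2·(2M2+M3)/6=32/21
t_q=3/2 → seg 1, τ=1/2; S=-1+25/42·τ+67/28·τ²+-121/168·τ³=-87/448

  seg 0: a=0 b=-151/84 c=0 d=67/84
  seg 1: a=-1 b=25/42 c=67/28 d=-121/168
  seg 2: a=4 b=32/21 c=-27/14 d=3/14
S(3/2) = -87/448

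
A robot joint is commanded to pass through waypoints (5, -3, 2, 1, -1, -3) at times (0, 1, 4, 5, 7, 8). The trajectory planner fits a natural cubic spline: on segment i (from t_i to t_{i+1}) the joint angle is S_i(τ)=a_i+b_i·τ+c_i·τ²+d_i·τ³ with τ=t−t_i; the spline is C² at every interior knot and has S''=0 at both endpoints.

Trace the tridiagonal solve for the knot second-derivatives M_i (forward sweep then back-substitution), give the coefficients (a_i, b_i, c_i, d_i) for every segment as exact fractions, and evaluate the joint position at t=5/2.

Δ: Δ0=-8, Δ1=5/3, Δ2=-1, Δ3=-1, Δ4=-2
row 1: diag=8, rhs=58; c'=3/8, d'=29/4
row 2: denom=8−3·3/8=55/8; d'=(-16−3·29/4)/(55/8)=-302/55
row 3: denom=6−1·8/55=322/55; d'=(0−1·-302/55)/(322/55)=151/161
row 4: denom=6−2·55/161=856/161; d'=(-6−2·151/161)/(856/161)=-317/214
back: M4=-317/214
back: M3=151/161−55/161·-317/214=309/214
back: M2=-302/55−8/55·309/214=-610/107
back: M1=29/4−3/8·-610/107=2009/214
M: M0=0, M1=2009/214, M2=-610/107, M3=309/214, M4=-317/214, M5=0
seg 0: a=5, c=M0/2=0, d=(M1−M0)/(6·1)=2009/1284, b=Δ0−h0·(2M0+M1)/6=-12281/1284
seg 1: a=-3, c=M1/2=2009/428, d=(M2−M1)/(6·3)=-3229/3852, b=Δ1−h1·(2M1+M2)/6=-3127/642
seg 2: a=2, c=M2/2=-305/107, d=(M3−M2)/(6·1)=1529/1284, b=Δ2−h2·(2M2+M3)/6=847/1284
seg 3: a=1, c=M3/2=309/428, d=(M4−M3)/(6·2)=-313/1284, b=Δ3−h3·(2M3+M4)/6=-943/642
seg 4: a=-1, c=M4/2=-317/428, d=(M5−M4)/(6·1)=317/1284, b=Δ4−h4·(2M4+M5)/6=-967/642
t_q=5/2 → seg 1, τ=3/2; S=-3+-3127/642·τ+2009/428·τ²+-3229/3852·τ³=-8813/3424

  seg 0: a=5 b=-12281/1284 c=0 d=2009/1284
  seg 1: a=-3 b=-3127/642 c=2009/428 d=-3229/3852
  seg 2: a=2 b=847/1284 c=-305/107 d=1529/1284
  seg 3: a=1 b=-943/642 c=309/428 d=-313/1284
  seg 4: a=-1 b=-967/642 c=-317/428 d=317/1284
S(5/2) = -8813/3424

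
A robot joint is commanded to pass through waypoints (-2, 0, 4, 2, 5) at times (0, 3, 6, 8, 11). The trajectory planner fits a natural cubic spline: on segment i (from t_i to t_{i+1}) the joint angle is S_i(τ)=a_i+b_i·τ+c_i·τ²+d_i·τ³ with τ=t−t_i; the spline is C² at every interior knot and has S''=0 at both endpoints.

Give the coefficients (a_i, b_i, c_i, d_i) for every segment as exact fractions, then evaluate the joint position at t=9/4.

Δ: Δ0=2/3, Δ1=4/3, Δ2=-1, Δ3=1
row 1: diag=12, rhs=4; c'=1/4, d'=1/3
row 2: denom=10−3·1/4=37/4; d'=(-14−3·1/3)/(37/4)=-60/37
row 3: denom=10−2·8/37=354/37; d'=(12−2·-60/37)/(354/37)=94/59
back: M3=94/59
back: M2=-60/37−8/37·94/59=-116/59
back: M1=1/3−1/4·-116/59=146/177
M: M0=0, M1=146/177, M2=-116/59, M3=94/59, M4=0
seg 0: a=-2, c=M0/2=0, d=(M1−M0)/(6·3)=73/1593, b=Δ0−h0·(2M0+M1)/6=15/59
seg 1: a=0, c=M1/2=73/177, d=(M2−M1)/(6·3)=-247/1593, b=Δ1−h1·(2M1+M2)/6=88/59
seg 2: a=4, c=M2/2=-58/59, d=(M3−M2)/(6·2)=35/118, b=Δ2−h2·(2M2+M3)/6=-13/59
seg 3: a=2, c=M3/2=47/59, d=(M4−M3)/(6·3)=-47/531, b=Δ3−h3·(2M3+M4)/6=-35/59
t_q=9/4 → seg 0, τ=9/4; S=-2+15/59·τ+0·τ²+73/1593·τ³=-3421/3776

  seg 0: a=-2 b=15/59 c=0 d=73/1593
  seg 1: a=0 b=88/59 c=73/177 d=-247/1593
  seg 2: a=4 b=-13/59 c=-58/59 d=35/118
  seg 3: a=2 b=-35/59 c=47/59 d=-47/531
S(9/4) = -3421/3776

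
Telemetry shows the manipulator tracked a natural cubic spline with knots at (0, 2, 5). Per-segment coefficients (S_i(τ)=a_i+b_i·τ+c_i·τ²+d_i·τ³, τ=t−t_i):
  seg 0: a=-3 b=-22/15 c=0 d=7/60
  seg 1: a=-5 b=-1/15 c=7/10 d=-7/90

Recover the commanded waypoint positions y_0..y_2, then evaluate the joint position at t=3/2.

y_0=-3 y_1=-5 y_2=-1
S(3/2) = -769/160

y_0 = S_0(0) = a_0 = -3
y_1 = S_1(0) = a_1 = -5
y_2 = S_1(3) = -1
t_q=3/2 is in segment 0 (τ=3/2); S_0(τ)=-769/160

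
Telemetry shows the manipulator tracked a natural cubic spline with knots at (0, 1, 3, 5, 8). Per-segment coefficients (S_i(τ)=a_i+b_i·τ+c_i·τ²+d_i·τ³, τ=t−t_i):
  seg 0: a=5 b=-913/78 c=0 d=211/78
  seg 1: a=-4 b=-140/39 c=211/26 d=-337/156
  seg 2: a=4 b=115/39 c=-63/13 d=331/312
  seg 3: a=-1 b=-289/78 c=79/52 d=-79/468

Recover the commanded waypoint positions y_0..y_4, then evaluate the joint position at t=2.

y_0 = S_0(0) = a_0 = 5
y_1 = S_1(0) = a_1 = -4
y_2 = S_2(0) = a_2 = 4
y_3 = S_3(0) = a_3 = -1
y_4 = S_3(3) = -3
t_q=2 is in segment 1 (τ=1); S_1(τ)=-85/52

y_0=5 y_1=-4 y_2=4 y_3=-1 y_4=-3
S(2) = -85/52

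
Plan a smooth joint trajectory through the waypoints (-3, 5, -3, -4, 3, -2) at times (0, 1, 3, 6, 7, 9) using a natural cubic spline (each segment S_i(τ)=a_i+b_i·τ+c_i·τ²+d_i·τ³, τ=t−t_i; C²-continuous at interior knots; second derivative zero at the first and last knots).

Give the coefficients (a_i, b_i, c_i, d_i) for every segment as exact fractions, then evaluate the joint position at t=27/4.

  seg 0: a=-3 b=70439/6924 c=0 d=-15047/6924
  seg 1: a=5 b=12649/3462 c=-15047/2308 d=4661/3462
  seg 2: a=-3 b=-21701/3462 c=3597/2308 d=323/2308
  seg 3: a=-4 b=47507/6924 c=1626/577 d=-18551/6924
  seg 4: a=3 b=15439/3462 c=-12047/2308 d=12047/13848
S(27/4) = 236449/147712

Δ: Δ0=8, Δ1=-4, Δ2=-1/3, Δ3=7, Δ4=-5/2
row 1: diag=6, rhs=-72; c'=1/3, d'=-12
row 2: denom=10−2·1/3=28/3; d'=(22−2·-12)/(28/3)=69/14
row 3: denom=8−3·9/28=197/28; d'=(44−3·69/14)/(197/28)=818/197
row 4: denom=6−1·28/197=1154/197; d'=(-57−1·818/197)/(1154/197)=-12047/1154
back: M4=-12047/1154
back: M3=818/197−28/197·-12047/1154=3252/577
back: M2=69/14−9/28·3252/577=3597/1154
back: M1=-12−1/3·3597/1154=-15047/1154
M: M0=0, M1=-15047/1154, M2=3597/1154, M3=3252/577, M4=-12047/1154, M5=0
seg 0: a=-3, c=M0/2=0, d=(M1−M0)/(6·1)=-15047/6924, b=Δ0−h0·(2M0+M1)/6=70439/6924
seg 1: a=5, c=M1/2=-15047/2308, d=(M2−M1)/(6·2)=4661/3462, b=Δ1−h1·(2M1+M2)/6=12649/3462
seg 2: a=-3, c=M2/2=3597/2308, d=(M3−M2)/(6·3)=323/2308, b=Δ2−h2·(2M2+M3)/6=-21701/3462
seg 3: a=-4, c=M3/2=1626/577, d=(M4−M3)/(6·1)=-18551/6924, b=Δ3−h3·(2M3+M4)/6=47507/6924
seg 4: a=3, c=M4/2=-12047/2308, d=(M5−M4)/(6·2)=12047/13848, b=Δ4−h4·(2M4+M5)/6=15439/3462
t_q=27/4 → seg 3, τ=3/4; S=-4+47507/6924·τ+1626/577·τ²+-18551/6924·τ³=236449/147712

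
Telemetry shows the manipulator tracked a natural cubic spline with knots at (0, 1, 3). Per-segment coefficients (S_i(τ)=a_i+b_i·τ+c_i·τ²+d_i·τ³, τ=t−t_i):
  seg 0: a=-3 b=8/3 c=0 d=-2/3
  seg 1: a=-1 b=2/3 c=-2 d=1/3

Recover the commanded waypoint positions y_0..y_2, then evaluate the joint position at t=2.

y_0=-3 y_1=-1 y_2=-5
S(2) = -2

y_0 = S_0(0) = a_0 = -3
y_1 = S_1(0) = a_1 = -1
y_2 = S_1(2) = -5
t_q=2 is in segment 1 (τ=1); S_1(τ)=-2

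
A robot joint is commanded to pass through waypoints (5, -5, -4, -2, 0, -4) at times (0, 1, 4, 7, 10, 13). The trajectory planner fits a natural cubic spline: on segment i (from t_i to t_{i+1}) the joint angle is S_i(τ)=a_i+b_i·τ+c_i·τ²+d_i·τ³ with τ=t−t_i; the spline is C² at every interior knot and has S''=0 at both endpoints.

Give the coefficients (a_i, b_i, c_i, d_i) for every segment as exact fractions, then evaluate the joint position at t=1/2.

  seg 0: a=5 b=-13817/1209 c=0 d=1727/1209
  seg 1: a=-5 b=-8636/1209 c=1727/403 d=-2168/3627
  seg 2: a=-4 b=226/93 c=-441/403 d=1837/10881
  seg 3: a=-2 b=511/1209 c=514/1209 d=-1247/10881
  seg 4: a=0 b=-146/1209 c=-733/1209 d=733/10881
S(1/2) = -1727/3224

Δ: Δ0=-10, Δ1=1/3, Δ2=2/3, Δ3=2/3, Δ4=-4/3
row 1: diag=8, rhs=62; c'=3/8, d'=31/4
row 2: denom=12−3·3/8=87/8; d'=(2−3·31/4)/(87/8)=-170/87
row 3: denom=12−3·8/29=324/29; d'=(0−3·-170/87)/(324/29)=85/162
row 4: denom=12−3·29/108=403/36; d'=(-12−3·85/162)/(403/36)=-1466/1209
back: M4=-1466/1209
back: M3=85/162−29/108·-1466/1209=1028/1209
back: M2=-170/87−8/29·1028/1209=-882/403
back: M1=31/4−3/8·-882/403=3454/403
M: M0=0, M1=3454/403, M2=-882/403, M3=1028/1209, M4=-1466/1209, M5=0
seg 0: a=5, c=M0/2=0, d=(M1−M0)/(6·1)=1727/1209, b=Δ0−h0·(2M0+M1)/6=-13817/1209
seg 1: a=-5, c=M1/2=1727/403, d=(M2−M1)/(6·3)=-2168/3627, b=Δ1−h1·(2M1+M2)/6=-8636/1209
seg 2: a=-4, c=M2/2=-441/403, d=(M3−M2)/(6·3)=1837/10881, b=Δ2−h2·(2M2+M3)/6=226/93
seg 3: a=-2, c=M3/2=514/1209, d=(M4−M3)/(6·3)=-1247/10881, b=Δ3−h3·(2M3+M4)/6=511/1209
seg 4: a=0, c=M4/2=-733/1209, d=(M5−M4)/(6·3)=733/10881, b=Δ4−h4·(2M4+M5)/6=-146/1209
t_q=1/2 → seg 0, τ=1/2; S=5+-13817/1209·τ+0·τ²+1727/1209·τ³=-1727/3224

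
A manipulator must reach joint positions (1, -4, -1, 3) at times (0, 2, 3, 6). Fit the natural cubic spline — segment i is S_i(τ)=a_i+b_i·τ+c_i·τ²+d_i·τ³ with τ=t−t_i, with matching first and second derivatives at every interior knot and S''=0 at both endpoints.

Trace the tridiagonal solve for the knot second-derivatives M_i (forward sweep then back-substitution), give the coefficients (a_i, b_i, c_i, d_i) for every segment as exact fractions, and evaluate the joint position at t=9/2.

Δ: Δ0=-5/2, Δ1=3, Δ2=4/3
row 1: diag=6, rhs=33; c'=1/6, d'=11/2
row 2: denom=8−1·1/6=47/6; d'=(-10−1·11/2)/(47/6)=-93/47
back: M2=-93/47
back: M1=11/2−1/6·-93/47=274/47
M: M0=0, M1=274/47, M2=-93/47, M3=0
seg 0: a=1, c=M0/2=0, d=(M1−M0)/(6·2)=137/282, b=Δ0−h0·(2M0+M1)/6=-1253/282
seg 1: a=-4, c=M1/2=137/47, d=(M2−M1)/(6·1)=-367/282, b=Δ1−h1·(2M1+M2)/6=391/282
seg 2: a=-1, c=M2/2=-93/94, d=(M3−M2)/(6·3)=31/282, b=Δ2−h2·(2M2+M3)/6=467/141
t_q=9/2 → seg 2, τ=3/2; S=-1+467/141·τ+-93/94·τ²+31/282·τ³=1589/752

  seg 0: a=1 b=-1253/282 c=0 d=137/282
  seg 1: a=-4 b=391/282 c=137/47 d=-367/282
  seg 2: a=-1 b=467/141 c=-93/94 d=31/282
S(9/2) = 1589/752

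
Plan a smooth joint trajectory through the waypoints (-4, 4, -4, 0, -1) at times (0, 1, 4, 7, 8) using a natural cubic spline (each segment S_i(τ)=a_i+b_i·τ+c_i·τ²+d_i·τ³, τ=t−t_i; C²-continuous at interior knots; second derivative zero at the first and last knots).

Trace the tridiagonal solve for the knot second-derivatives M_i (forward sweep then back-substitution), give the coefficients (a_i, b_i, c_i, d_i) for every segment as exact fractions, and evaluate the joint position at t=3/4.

Δ: Δ0=8, Δ1=-8/3, Δ2=4/3, Δ3=-1
row 1: diag=8, rhs=-64; c'=3/8, d'=-8
row 2: denom=12−3·3/8=87/8; d'=(24−3·-8)/(87/8)=128/29
row 3: denom=8−3·8/29=208/29; d'=(-14−3·128/29)/(208/29)=-395/104
back: M3=-395/104
back: M2=128/29−8/29·-395/104=71/13
back: M1=-8−3/8·71/13=-1045/104
M: M0=0, M1=-1045/104, M2=71/13, M3=-395/104, M4=0
seg 0: a=-4, c=M0/2=0, d=(M1−M0)/(6·1)=-1045/624, b=Δ0−h0·(2M0+M1)/6=6037/624
seg 1: a=4, c=M1/2=-1045/208, d=(M2−M1)/(6·3)=1613/1872, b=Δ1−h1·(2M1+M2)/6=1451/312
seg 2: a=-4, c=M2/2=71/26, d=(M3−M2)/(6·3)=-107/208, b=Δ2−h2·(2M2+M3)/6=-107/48
seg 3: a=0, c=M3/2=-395/208, d=(M4−M3)/(6·1)=395/624, b=Δ3−h3·(2M3+M4)/6=83/312
t_q=3/4 → seg 0, τ=3/4; S=-4+6037/624·τ+0·τ²+-1045/624·τ³=33939/13312

  seg 0: a=-4 b=6037/624 c=0 d=-1045/624
  seg 1: a=4 b=1451/312 c=-1045/208 d=1613/1872
  seg 2: a=-4 b=-107/48 c=71/26 d=-107/208
  seg 3: a=0 b=83/312 c=-395/208 d=395/624
S(3/4) = 33939/13312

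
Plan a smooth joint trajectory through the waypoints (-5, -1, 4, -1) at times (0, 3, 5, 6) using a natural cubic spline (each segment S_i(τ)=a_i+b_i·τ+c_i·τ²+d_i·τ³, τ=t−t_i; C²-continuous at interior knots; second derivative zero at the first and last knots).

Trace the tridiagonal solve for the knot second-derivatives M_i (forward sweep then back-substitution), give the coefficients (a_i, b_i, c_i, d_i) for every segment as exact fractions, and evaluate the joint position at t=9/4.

Δ: Δ0=4/3, Δ1=5/2, Δ2=-5
row 1: diag=10, rhs=7; c'=1/5, d'=7/10
row 2: denom=6−2·1/5=28/5; d'=(-45−2·7/10)/(28/5)=-58/7
back: M2=-58/7
back: M1=7/10−1/5·-58/7=33/14
M: M0=0, M1=33/14, M2=-58/7, M3=0
seg 0: a=-5, c=M0/2=0, d=(M1−M0)/(6·3)=11/84, b=Δ0−h0·(2M0+M1)/6=13/84
seg 1: a=-1, c=M1/2=33/28, d=(M2−M1)/(6·2)=-149/168, b=Δ1−h1·(2M1+M2)/6=155/42
seg 2: a=4, c=M2/2=-29/7, d=(M3−M2)/(6·1)=29/21, b=Δ2−h2·(2M2+M3)/6=-47/21
t_q=9/4 → seg 0, τ=9/4; S=-5+13/84·τ+0·τ²+11/84·τ³=-809/256

  seg 0: a=-5 b=13/84 c=0 d=11/84
  seg 1: a=-1 b=155/42 c=33/28 d=-149/168
  seg 2: a=4 b=-47/21 c=-29/7 d=29/21
S(9/4) = -809/256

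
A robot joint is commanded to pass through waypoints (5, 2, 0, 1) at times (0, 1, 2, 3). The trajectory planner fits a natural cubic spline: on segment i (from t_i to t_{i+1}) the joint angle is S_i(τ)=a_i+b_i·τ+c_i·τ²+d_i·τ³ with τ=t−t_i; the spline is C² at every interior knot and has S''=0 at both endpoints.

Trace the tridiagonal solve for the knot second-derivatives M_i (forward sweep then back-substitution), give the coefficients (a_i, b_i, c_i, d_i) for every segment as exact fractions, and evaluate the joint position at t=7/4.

  seg 0: a=5 b=-46/15 c=0 d=1/15
  seg 1: a=2 b=-43/15 c=1/5 d=2/3
  seg 2: a=0 b=-7/15 c=11/5 d=-11/15
S(7/4) = 39/160

Δ: Δ0=-3, Δ1=-2, Δ2=1
row 1: diag=4, rhs=6; c'=1/4, d'=3/2
row 2: denom=4−1·1/4=15/4; d'=(18−1·3/2)/(15/4)=22/5
back: M2=22/5
back: M1=3/2−1/4·22/5=2/5
M: M0=0, M1=2/5, M2=22/5, M3=0
seg 0: a=5, c=M0/2=0, d=(M1−M0)/(6·1)=1/15, b=Δ0−h0·(2M0+M1)/6=-46/15
seg 1: a=2, c=M1/2=1/5, d=(M2−M1)/(6·1)=2/3, b=Δ1−h1·(2M1+M2)/6=-43/15
seg 2: a=0, c=M2/2=11/5, d=(M3−M2)/(6·1)=-11/15, b=Δ2−h2·(2M2+M3)/6=-7/15
t_q=7/4 → seg 1, τ=3/4; S=2+-43/15·τ+1/5·τ²+2/3·τ³=39/160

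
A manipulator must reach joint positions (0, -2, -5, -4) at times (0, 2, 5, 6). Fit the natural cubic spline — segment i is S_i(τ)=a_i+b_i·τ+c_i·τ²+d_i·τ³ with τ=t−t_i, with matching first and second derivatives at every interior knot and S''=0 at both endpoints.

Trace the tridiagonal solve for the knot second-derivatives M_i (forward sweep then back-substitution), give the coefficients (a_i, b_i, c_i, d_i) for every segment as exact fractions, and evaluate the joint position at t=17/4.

Δ: Δ0=-1, Δ1=-1, Δ2=1
row 1: diag=10, rhs=0; c'=3/10, d'=0
row 2: denom=8−3·3/10=71/10; d'=(12−3·0)/(71/10)=120/71
back: M2=120/71
back: M1=0−3/10·120/71=-36/71
M: M0=0, M1=-36/71, M2=120/71, M3=0
seg 0: a=0, c=M0/2=0, d=(M1−M0)/(6·2)=-3/71, b=Δ0−h0·(2M0+M1)/6=-59/71
seg 1: a=-2, c=M1/2=-18/71, d=(M2−M1)/(6·3)=26/213, b=Δ1−h1·(2M1+M2)/6=-95/71
seg 2: a=-5, c=M2/2=60/71, d=(M3−M2)/(6·1)=-20/71, b=Δ2−h2·(2M2+M3)/6=31/71
t_q=17/4 → seg 1, τ=9/4; S=-2+-95/71·τ+-18/71·τ²+26/213·τ³=-11141/2272

  seg 0: a=0 b=-59/71 c=0 d=-3/71
  seg 1: a=-2 b=-95/71 c=-18/71 d=26/213
  seg 2: a=-5 b=31/71 c=60/71 d=-20/71
S(17/4) = -11141/2272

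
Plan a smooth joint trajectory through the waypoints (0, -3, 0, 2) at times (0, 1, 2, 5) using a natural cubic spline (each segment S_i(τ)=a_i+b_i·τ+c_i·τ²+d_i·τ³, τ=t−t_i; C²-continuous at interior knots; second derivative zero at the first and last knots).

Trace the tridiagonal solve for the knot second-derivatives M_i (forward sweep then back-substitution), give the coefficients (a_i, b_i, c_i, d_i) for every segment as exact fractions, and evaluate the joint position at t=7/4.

Δ: Δ0=-3, Δ1=3, Δ2=2/3
row 1: diag=4, rhs=36; c'=1/4, d'=9
row 2: denom=8−1·1/4=31/4; d'=(-14−1·9)/(31/4)=-92/31
back: M2=-92/31
back: M1=9−1/4·-92/31=302/31
M: M0=0, M1=302/31, M2=-92/31, M3=0
seg 0: a=0, c=M0/2=0, d=(M1−M0)/(6·1)=151/93, b=Δ0−h0·(2M0+M1)/6=-430/93
seg 1: a=-3, c=M1/2=151/31, d=(M2−M1)/(6·1)=-197/93, b=Δ1−h1·(2M1+M2)/6=23/93
seg 2: a=0, c=M2/2=-46/31, d=(M3−M2)/(6·3)=46/279, b=Δ2−h2·(2M2+M3)/6=338/93
t_q=7/4 → seg 1, τ=3/4; S=-3+23/93·τ+151/31·τ²+-197/93·τ³=-1921/1984

  seg 0: a=0 b=-430/93 c=0 d=151/93
  seg 1: a=-3 b=23/93 c=151/31 d=-197/93
  seg 2: a=0 b=338/93 c=-46/31 d=46/279
S(7/4) = -1921/1984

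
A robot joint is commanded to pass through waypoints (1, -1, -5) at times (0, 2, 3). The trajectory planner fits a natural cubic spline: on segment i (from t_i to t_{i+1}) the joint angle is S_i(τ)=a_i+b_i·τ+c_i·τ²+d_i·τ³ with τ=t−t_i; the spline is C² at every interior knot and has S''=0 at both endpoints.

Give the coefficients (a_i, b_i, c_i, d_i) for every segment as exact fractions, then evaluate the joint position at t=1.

  seg 0: a=1 b=0 c=0 d=-1/4
  seg 1: a=-1 b=-3 c=-3/2 d=1/2
S(1) = 3/4

Δ: Δ0=-1, Δ1=-4
row 1: diag=6, rhs=-18; c'=1/6, d'=-3
back: M1=-3
M: M0=0, M1=-3, M2=0
seg 0: a=1, c=M0/2=0, d=(M1−M0)/(6·2)=-1/4, b=Δ0−h0·(2M0+M1)/6=0
seg 1: a=-1, c=M1/2=-3/2, d=(M2−M1)/(6·1)=1/2, b=Δ1−h1·(2M1+M2)/6=-3
t_q=1 → seg 0, τ=1; S=1+0·τ+0·τ²+-1/4·τ³=3/4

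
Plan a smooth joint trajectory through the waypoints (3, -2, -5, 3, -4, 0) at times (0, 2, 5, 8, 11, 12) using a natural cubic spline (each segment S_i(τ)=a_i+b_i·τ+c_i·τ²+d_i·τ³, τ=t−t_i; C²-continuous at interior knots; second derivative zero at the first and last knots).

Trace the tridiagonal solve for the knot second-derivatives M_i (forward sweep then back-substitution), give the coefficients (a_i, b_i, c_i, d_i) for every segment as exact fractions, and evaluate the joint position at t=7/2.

Δ: Δ0=-5/2, Δ1=-1, Δ2=8/3, Δ3=-7/3, Δ4=4
row 1: diag=10, rhs=9; c'=3/10, d'=9/10
row 2: denom=12−3·3/10=111/10; d'=(22−3·9/10)/(111/10)=193/111
row 3: denom=12−3·10/37=414/37; d'=(-30−3·193/111)/(414/37)=-1303/414
row 4: denom=8−3·37/138=331/46; d'=(38−3·-1303/414)/(331/46)=6547/993
back: M4=6547/993
back: M3=-1303/414−37/138·6547/993=-14642/2979
back: M2=193/111−10/37·-14642/2979=9137/2979
back: M1=9/10−3/10·9137/2979=-20/993
M: M0=0, M1=-20/993, M2=9137/2979, M3=-14642/2979, M4=6547/993, M5=0
seg 0: a=3, c=M0/2=0, d=(M1−M0)/(6·2)=-5/2979, b=Δ0−h0·(2M0+M1)/6=-14855/5958
seg 1: a=-2, c=M1/2=-10/993, d=(M2−M1)/(6·3)=9197/53622, b=Δ1−h1·(2M1+M2)/6=-14975/5958
seg 2: a=-5, c=M2/2=9137/5958, d=(M3−M2)/(6·3)=-23779/53622, b=Δ2−h2·(2M2+M3)/6=6128/2979
seg 3: a=3, c=M3/2=-7321/2979, d=(M4−M3)/(6·3)=34283/53622, b=Δ3−h3·(2M3+M4)/6=-4259/5958
seg 4: a=-4, c=M4/2=6547/1986, d=(M5−M4)/(6·1)=-6547/5958, b=Δ4−h4·(2M4+M5)/6=5369/2979
t_q=7/2 → seg 1, τ=3/2; S=-2+-14975/5958·τ+-10/993·τ²+9197/53622·τ³=-27613/5296

  seg 0: a=3 b=-14855/5958 c=0 d=-5/2979
  seg 1: a=-2 b=-14975/5958 c=-10/993 d=9197/53622
  seg 2: a=-5 b=6128/2979 c=9137/5958 d=-23779/53622
  seg 3: a=3 b=-4259/5958 c=-7321/2979 d=34283/53622
  seg 4: a=-4 b=5369/2979 c=6547/1986 d=-6547/5958
S(7/2) = -27613/5296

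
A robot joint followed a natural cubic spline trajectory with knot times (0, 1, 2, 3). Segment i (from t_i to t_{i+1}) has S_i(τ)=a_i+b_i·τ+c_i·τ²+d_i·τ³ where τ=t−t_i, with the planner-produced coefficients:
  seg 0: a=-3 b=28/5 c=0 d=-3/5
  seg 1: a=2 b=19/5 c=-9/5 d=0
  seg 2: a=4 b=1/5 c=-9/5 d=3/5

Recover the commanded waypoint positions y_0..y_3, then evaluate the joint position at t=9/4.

y_0 = S_0(0) = a_0 = -3
y_1 = S_1(0) = a_1 = 2
y_2 = S_2(0) = a_2 = 4
y_3 = S_2(1) = 3
t_q=9/4 is in segment 2 (τ=1/4); S_2(τ)=1263/320

y_0=-3 y_1=2 y_2=4 y_3=3
S(9/4) = 1263/320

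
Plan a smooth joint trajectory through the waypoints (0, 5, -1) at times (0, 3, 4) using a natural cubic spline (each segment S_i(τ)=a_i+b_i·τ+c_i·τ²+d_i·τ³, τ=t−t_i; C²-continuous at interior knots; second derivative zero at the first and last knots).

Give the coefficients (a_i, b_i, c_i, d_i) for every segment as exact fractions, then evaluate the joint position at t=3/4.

  seg 0: a=0 b=109/24 c=0 d=-23/72
  seg 1: a=5 b=-49/12 c=-23/8 d=23/24
S(3/4) = 1675/512

Δ: Δ0=5/3, Δ1=-6
row 1: diag=8, rhs=-46; c'=1/8, d'=-23/4
back: M1=-23/4
M: M0=0, M1=-23/4, M2=0
seg 0: a=0, c=M0/2=0, d=(M1−M0)/(6·3)=-23/72, b=Δ0−h0·(2M0+M1)/6=109/24
seg 1: a=5, c=M1/2=-23/8, d=(M2−M1)/(6·1)=23/24, b=Δ1−h1·(2M1+M2)/6=-49/12
t_q=3/4 → seg 0, τ=3/4; S=0+109/24·τ+0·τ²+-23/72·τ³=1675/512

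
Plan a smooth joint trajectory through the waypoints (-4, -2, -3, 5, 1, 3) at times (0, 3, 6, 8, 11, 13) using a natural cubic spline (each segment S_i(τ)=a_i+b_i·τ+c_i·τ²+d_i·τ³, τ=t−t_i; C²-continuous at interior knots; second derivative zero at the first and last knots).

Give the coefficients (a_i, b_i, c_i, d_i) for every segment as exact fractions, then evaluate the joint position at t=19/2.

  seg 0: a=-4 b=4553/3207 c=0 d=-805/9621
  seg 1: a=-2 b=-2692/3207 c=-805/1069 d=2956/9621
  seg 2: a=-3 b=9422/3207 c=2151/1069 d=-2375/3207
  seg 3: a=5 b=6734/3207 c=-2599/1069 d=4127/9621
  seg 4: a=1 b=-2905/3207 c=1528/1069 d=-764/3207
S(19/2) = 35295/8552

Δ: Δ0=2/3, Δ1=-1/3, Δ2=4, Δ3=-4/3, Δ4=1
row 1: diag=12, rhs=-6; c'=1/4, d'=-1/2
row 2: denom=10−3·1/4=37/4; d'=(26−3·-1/2)/(37/4)=110/37
row 3: denom=10−2·8/37=354/37; d'=(-32−2·110/37)/(354/37)=-234/59
row 4: denom=10−3·37/118=1069/118; d'=(14−3·-234/59)/(1069/118)=3056/1069
back: M4=3056/1069
back: M3=-234/59−37/118·3056/1069=-5198/1069
back: M2=110/37−8/37·-5198/1069=4302/1069
back: M1=-1/2−1/4·4302/1069=-1610/1069
M: M0=0, M1=-1610/1069, M2=4302/1069, M3=-5198/1069, M4=3056/1069, M5=0
seg 0: a=-4, c=M0/2=0, d=(M1−M0)/(6·3)=-805/9621, b=Δ0−h0·(2M0+M1)/6=4553/3207
seg 1: a=-2, c=M1/2=-805/1069, d=(M2−M1)/(6·3)=2956/9621, b=Δ1−h1·(2M1+M2)/6=-2692/3207
seg 2: a=-3, c=M2/2=2151/1069, d=(M3−M2)/(6·2)=-2375/3207, b=Δ2−h2·(2M2+M3)/6=9422/3207
seg 3: a=5, c=M3/2=-2599/1069, d=(M4−M3)/(6·3)=4127/9621, b=Δ3−h3·(2M3+M4)/6=6734/3207
seg 4: a=1, c=M4/2=1528/1069, d=(M5−M4)/(6·2)=-764/3207, b=Δ4−h4·(2M4+M5)/6=-2905/3207
t_q=19/2 → seg 3, τ=3/2; S=5+6734/3207·τ+-2599/1069·τ²+4127/9621·τ³=35295/8552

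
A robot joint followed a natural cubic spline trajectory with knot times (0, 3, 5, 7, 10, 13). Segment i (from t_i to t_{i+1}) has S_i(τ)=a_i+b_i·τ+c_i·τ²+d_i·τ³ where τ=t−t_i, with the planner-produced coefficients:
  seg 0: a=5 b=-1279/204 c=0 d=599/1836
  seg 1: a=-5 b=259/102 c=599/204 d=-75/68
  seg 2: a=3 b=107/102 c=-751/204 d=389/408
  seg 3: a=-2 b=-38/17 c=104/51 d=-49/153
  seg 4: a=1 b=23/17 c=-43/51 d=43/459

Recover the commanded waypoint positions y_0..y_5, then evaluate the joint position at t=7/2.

y_0=5 y_1=-5 y_2=3 y_3=-2 y_4=1 y_5=0
S(7/2) = -1705/544

y_0 = S_0(0) = a_0 = 5
y_1 = S_1(0) = a_1 = -5
y_2 = S_2(0) = a_2 = 3
y_3 = S_3(0) = a_3 = -2
y_4 = S_4(0) = a_4 = 1
y_5 = S_4(3) = 0
t_q=7/2 is in segment 1 (τ=1/2); S_1(τ)=-1705/544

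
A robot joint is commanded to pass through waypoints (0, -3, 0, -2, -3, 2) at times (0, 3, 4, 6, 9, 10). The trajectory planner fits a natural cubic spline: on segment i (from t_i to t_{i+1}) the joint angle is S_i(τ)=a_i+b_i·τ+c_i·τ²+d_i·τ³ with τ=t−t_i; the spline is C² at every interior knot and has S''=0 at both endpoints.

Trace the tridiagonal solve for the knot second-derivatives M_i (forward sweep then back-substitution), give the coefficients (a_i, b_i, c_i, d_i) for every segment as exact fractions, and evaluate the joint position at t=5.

Δ: Δ0=-1, Δ1=3, Δ2=-1, Δ3=-1/3, Δ4=5
row 1: diag=8, rhs=24; c'=1/8, d'=3
row 2: denom=6−1·1/8=47/8; d'=(-24−1·3)/(47/8)=-216/47
row 3: denom=10−2·16/47=438/47; d'=(4−2·-216/47)/(438/47)=310/219
row 4: denom=8−3·47/146=1027/146; d'=(32−3·310/219)/(1027/146)=4052/1027
back: M4=4052/1027
back: M3=310/219−47/146·4052/1027=448/3081
back: M2=-216/47−16/47·448/3081=-14312/3081
back: M1=3−1/8·-14312/3081=11032/3081
M: M0=0, M1=11032/3081, M2=-14312/3081, M3=448/3081, M4=4052/1027, M5=0
seg 0: a=0, c=M0/2=0, d=(M1−M0)/(6·3)=5516/27729, b=Δ0−h0·(2M0+M1)/6=-8597/3081
seg 1: a=-3, c=M1/2=5516/3081, d=(M2−M1)/(6·1)=-1408/1027, b=Δ1−h1·(2M1+M2)/6=7951/3081
seg 2: a=0, c=M2/2=-7156/3081, d=(M3−M2)/(6·2)=410/1027, b=Δ2−h2·(2M2+M3)/6=6311/3081
seg 3: a=-2, c=M3/2=224/3081, d=(M4−M3)/(6·3)=5854/27729, b=Δ3−h3·(2M3+M4)/6=-581/237
seg 4: a=-3, c=M4/2=2026/1027, d=(M5−M4)/(6·1)=-2026/3081, b=Δ4−h4·(2M4+M5)/6=11353/3081
t_q=5 → seg 2, τ=1; S=0+6311/3081·τ+-7156/3081·τ²+410/1027·τ³=385/3081

  seg 0: a=0 b=-8597/3081 c=0 d=5516/27729
  seg 1: a=-3 b=7951/3081 c=5516/3081 d=-1408/1027
  seg 2: a=0 b=6311/3081 c=-7156/3081 d=410/1027
  seg 3: a=-2 b=-581/237 c=224/3081 d=5854/27729
  seg 4: a=-3 b=11353/3081 c=2026/1027 d=-2026/3081
S(5) = 385/3081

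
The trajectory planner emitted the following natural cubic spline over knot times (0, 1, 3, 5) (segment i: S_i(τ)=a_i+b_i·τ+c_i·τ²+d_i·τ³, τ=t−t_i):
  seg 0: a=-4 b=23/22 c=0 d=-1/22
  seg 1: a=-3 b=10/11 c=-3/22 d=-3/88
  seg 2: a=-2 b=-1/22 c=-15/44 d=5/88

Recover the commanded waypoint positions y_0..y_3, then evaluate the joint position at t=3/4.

y_0 = S_0(0) = a_0 = -4
y_1 = S_1(0) = a_1 = -3
y_2 = S_2(0) = a_2 = -2
y_3 = S_2(2) = -3
t_q=3/4 is in segment 0 (τ=3/4); S_0(τ)=-4555/1408

y_0=-4 y_1=-3 y_2=-2 y_3=-3
S(3/4) = -4555/1408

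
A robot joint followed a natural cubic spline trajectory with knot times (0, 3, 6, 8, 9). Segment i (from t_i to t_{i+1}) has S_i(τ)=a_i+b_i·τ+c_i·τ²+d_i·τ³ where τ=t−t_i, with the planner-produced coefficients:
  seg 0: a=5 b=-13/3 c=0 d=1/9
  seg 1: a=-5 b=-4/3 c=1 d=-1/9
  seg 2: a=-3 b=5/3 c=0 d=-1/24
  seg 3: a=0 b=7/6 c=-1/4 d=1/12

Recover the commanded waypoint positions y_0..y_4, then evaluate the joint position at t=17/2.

y_0=5 y_1=-5 y_2=-3 y_3=0 y_4=1
S(17/2) = 17/32

y_0 = S_0(0) = a_0 = 5
y_1 = S_1(0) = a_1 = -5
y_2 = S_2(0) = a_2 = -3
y_3 = S_3(0) = a_3 = 0
y_4 = S_3(1) = 1
t_q=17/2 is in segment 3 (τ=1/2); S_3(τ)=17/32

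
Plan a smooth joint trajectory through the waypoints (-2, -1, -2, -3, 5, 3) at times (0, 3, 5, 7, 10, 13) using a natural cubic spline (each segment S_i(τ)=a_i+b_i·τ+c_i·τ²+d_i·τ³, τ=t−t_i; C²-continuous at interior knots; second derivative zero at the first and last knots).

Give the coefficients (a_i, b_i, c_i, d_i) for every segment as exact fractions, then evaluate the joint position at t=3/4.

Δ: Δ0=1/3, Δ1=-1/2, Δ2=-1/2, Δ3=8/3, Δ4=-2/3
row 1: diag=10, rhs=-5; c'=1/5, d'=-1/2
row 2: denom=8−2·1/5=38/5; d'=(0−2·-1/2)/(38/5)=5/38
row 3: denom=10−2·5/19=180/19; d'=(19−2·5/38)/(180/19)=89/45
row 4: denom=12−3·19/60=221/20; d'=(-20−3·89/45)/(221/20)=-1556/663
back: M4=-1556/663
back: M3=89/45−19/60·-1556/663=1804/663
back: M2=5/38−5/19·1804/663=-775/1326
back: M1=-1/2−1/5·-775/1326=-254/663
M: M0=0, M1=-254/663, M2=-775/1326, M3=1804/663, M4=-1556/663, M5=0
seg 0: a=-2, c=M0/2=0, d=(M1−M0)/(6·3)=-127/5967, b=Δ0−h0·(2M0+M1)/6=116/221
seg 1: a=-1, c=M1/2=-127/663, d=(M2−M1)/(6·2)=-89/5304, b=Δ1−h1·(2M1+M2)/6=-11/221
seg 2: a=-2, c=M2/2=-775/2652, d=(M3−M2)/(6·2)=487/1768, b=Δ2−h2·(2M2+M3)/6=-1349/1326
seg 3: a=-3, c=M3/2=902/663, d=(M4−M3)/(6·3)=-560/1989, b=Δ3−h3·(2M3+M4)/6=742/663
seg 4: a=5, c=M4/2=-778/663, d=(M5−M4)/(6·3)=778/5967, b=Δ4−h4·(2M4+M5)/6=1114/663
t_q=3/4 → seg 0, τ=3/4; S=-2+116/221·τ+0·τ²+-127/5967·τ³=-22847/14144

  seg 0: a=-2 b=116/221 c=0 d=-127/5967
  seg 1: a=-1 b=-11/221 c=-127/663 d=-89/5304
  seg 2: a=-2 b=-1349/1326 c=-775/2652 d=487/1768
  seg 3: a=-3 b=742/663 c=902/663 d=-560/1989
  seg 4: a=5 b=1114/663 c=-778/663 d=778/5967
S(3/4) = -22847/14144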